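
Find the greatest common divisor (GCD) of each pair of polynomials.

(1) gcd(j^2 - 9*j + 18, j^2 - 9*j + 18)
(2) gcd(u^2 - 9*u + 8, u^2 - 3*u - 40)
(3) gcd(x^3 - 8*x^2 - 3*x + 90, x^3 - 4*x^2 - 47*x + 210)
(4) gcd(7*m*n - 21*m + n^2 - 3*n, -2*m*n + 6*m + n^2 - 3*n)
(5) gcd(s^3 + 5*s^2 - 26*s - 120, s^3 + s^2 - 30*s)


(1) = j^2 - 9*j + 18
(2) = u - 8
(3) = gcd((x - 6)*(x - 5)*(x + 3), (x - 6)*(x - 5)*(x + 7)) = x^2 - 11*x + 30
(4) = n - 3
(5) = gcd((s - 5)*(s + 4)*(s + 6), s*(s - 5)*(s + 6)) = s^2 + s - 30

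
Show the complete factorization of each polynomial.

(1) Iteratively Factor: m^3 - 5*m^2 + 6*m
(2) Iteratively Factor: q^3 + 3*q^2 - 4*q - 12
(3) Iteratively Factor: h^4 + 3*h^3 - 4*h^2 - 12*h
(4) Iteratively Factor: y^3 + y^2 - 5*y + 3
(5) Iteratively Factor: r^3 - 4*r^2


(1) = (m - 2)*(m^2 - 3*m) = m*(m - 2)*(m - 3)
(2) = (q - 2)*(q^2 + 5*q + 6) = (q - 2)*(q + 2)*(q + 3)
(3) = (h + 2)*(h^3 + h^2 - 6*h) = (h - 2)*(h + 2)*(h^2 + 3*h) = (h - 2)*(h + 2)*(h + 3)*(h)
(4) = (y - 1)*(y^2 + 2*y - 3) = (y - 1)^2*(y + 3)
(5) = (r - 4)*(r^2) = r*(r - 4)*(r)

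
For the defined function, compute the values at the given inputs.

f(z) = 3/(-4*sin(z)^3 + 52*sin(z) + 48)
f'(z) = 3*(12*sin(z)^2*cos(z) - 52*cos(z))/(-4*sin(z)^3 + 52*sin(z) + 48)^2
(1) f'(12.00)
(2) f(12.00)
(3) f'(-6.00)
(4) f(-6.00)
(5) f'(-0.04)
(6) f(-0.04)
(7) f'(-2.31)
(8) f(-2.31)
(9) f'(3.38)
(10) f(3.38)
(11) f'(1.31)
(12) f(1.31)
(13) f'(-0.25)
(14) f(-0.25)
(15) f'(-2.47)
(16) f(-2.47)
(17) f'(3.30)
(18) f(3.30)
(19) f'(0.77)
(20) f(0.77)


(1) = -0.29
(2) = 0.14
(3) = -0.04
(4) = 0.05
(5) = -0.07
(6) = 0.07
(7) = 0.73
(8) = 0.27
(9) = 0.12
(10) = 0.08
(11) = -0.00
(12) = 0.03
(13) = -0.12
(14) = 0.09
(15) = 0.40
(16) = 0.18
(17) = 0.10
(18) = 0.08
(19) = -0.01
(20) = 0.04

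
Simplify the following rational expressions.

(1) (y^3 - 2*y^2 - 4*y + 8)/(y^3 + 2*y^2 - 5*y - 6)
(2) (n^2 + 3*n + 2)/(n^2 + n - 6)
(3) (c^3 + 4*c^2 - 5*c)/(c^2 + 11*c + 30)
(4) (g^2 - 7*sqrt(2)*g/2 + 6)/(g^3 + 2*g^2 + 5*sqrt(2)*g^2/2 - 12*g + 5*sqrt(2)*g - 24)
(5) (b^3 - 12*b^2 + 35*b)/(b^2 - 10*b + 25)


(1) = (y^2 - 4)/(y^2 + 4*y + 3)
(2) = (n^2 + 3*n + 2)/(n^2 + n - 6)
(3) = (c^2 - c)/(c + 6)
(4) = (4*g - 8*sqrt(2))/(4*g^2 + g*(8 + 16*sqrt(2)) + 32*sqrt(2))
(5) = (b^2 - 7*b)/(b - 5)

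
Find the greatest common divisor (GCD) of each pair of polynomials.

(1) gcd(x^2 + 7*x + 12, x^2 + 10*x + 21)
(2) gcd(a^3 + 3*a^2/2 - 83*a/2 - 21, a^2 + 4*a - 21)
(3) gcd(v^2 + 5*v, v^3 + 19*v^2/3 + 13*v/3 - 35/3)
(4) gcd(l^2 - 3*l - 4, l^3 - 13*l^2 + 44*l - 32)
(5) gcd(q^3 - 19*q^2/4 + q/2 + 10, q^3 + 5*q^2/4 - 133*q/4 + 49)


(1) = x + 3
(2) = gcd((a - 6)*(a + 1/2)*(a + 7), (a - 3)*(a + 7)) = a + 7
(3) = gcd(v*(v + 5), (v - 1)*(v + 7/3)*(v + 5)) = v + 5
(4) = gcd((l - 4)*(l + 1), (l - 8)*(l - 4)*(l - 1)) = l - 4
(5) = gcd((q - 4)*(q - 2)*(q + 5/4), (q - 4)*(q - 7/4)*(q + 7)) = q - 4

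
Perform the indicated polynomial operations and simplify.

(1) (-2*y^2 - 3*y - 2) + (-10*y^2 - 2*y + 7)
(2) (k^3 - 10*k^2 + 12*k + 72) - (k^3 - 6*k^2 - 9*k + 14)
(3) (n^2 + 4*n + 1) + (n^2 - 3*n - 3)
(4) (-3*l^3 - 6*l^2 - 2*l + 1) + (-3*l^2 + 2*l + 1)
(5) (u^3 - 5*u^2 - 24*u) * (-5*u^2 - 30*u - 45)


(1) = -12*y^2 - 5*y + 5
(2) = -4*k^2 + 21*k + 58
(3) = 2*n^2 + n - 2
(4) = -3*l^3 - 9*l^2 + 2
(5) = -5*u^5 - 5*u^4 + 225*u^3 + 945*u^2 + 1080*u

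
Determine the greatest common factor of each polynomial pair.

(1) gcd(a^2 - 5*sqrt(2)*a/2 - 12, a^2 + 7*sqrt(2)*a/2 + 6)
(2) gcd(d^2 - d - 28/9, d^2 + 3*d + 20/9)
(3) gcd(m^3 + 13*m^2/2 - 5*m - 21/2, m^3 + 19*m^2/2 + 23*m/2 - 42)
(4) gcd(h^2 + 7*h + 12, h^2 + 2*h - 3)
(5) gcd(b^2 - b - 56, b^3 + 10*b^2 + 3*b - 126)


(1) = a + 3*sqrt(2)/2
(2) = gcd((d - 7/3)*(d + 4/3), (d + 4/3)*(d + 5/3)) = d + 4/3
(3) = m^2 + 11*m/2 - 21/2
(4) = h + 3
(5) = gcd((b - 8)*(b + 7), (b - 3)*(b + 6)*(b + 7)) = b + 7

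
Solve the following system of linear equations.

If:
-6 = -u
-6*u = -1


Then:
No Solution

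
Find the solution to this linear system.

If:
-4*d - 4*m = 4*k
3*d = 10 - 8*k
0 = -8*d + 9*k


Then:
d = 90/91
k = 80/91
m = -170/91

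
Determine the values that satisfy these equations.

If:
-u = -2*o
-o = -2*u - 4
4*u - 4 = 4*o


Then:
No Solution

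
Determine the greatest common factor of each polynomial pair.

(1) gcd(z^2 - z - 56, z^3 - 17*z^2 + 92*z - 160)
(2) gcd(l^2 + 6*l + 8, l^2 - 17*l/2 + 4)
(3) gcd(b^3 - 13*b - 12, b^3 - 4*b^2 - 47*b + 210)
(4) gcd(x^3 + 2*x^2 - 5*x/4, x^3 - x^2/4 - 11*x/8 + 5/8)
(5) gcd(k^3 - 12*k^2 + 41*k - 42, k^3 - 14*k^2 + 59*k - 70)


(1) = z - 8
(2) = gcd((l + 2)*(l + 4), (l - 8)*(l - 1/2)) = 1
(3) = 1
(4) = gcd(x*(x - 1/2)*(x + 5/2), (x - 1)*(x - 1/2)*(x + 5/4)) = x - 1/2
(5) = gcd((k - 7)*(k - 3)*(k - 2), (k - 7)*(k - 5)*(k - 2)) = k^2 - 9*k + 14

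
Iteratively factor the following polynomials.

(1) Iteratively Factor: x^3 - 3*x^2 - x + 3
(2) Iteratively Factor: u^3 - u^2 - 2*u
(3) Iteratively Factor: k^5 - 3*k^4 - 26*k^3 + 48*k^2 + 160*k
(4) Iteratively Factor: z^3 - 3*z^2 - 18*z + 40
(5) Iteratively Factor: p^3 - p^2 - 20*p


(1) = (x - 3)*(x^2 - 1) = (x - 3)*(x - 1)*(x + 1)
(2) = (u + 1)*(u^2 - 2*u) = (u - 2)*(u + 1)*(u)
(3) = (k + 2)*(k^4 - 5*k^3 - 16*k^2 + 80*k) = (k - 4)*(k + 2)*(k^3 - k^2 - 20*k) = (k - 4)*(k + 2)*(k + 4)*(k^2 - 5*k) = k*(k - 4)*(k + 2)*(k + 4)*(k - 5)
(4) = (z - 5)*(z^2 + 2*z - 8) = (z - 5)*(z + 4)*(z - 2)
(5) = (p + 4)*(p^2 - 5*p) = p*(p + 4)*(p - 5)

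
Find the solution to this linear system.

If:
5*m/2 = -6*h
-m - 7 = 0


Then:
h = 35/12
m = -7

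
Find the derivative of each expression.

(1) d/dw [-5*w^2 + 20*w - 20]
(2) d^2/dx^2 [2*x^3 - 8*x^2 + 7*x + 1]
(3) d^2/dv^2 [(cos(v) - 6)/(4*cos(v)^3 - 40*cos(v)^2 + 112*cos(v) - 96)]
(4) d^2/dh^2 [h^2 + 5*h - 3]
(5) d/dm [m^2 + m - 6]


(1) = 20 - 10*w
(2) = 12*x - 16
(3) = (-cos(v) - cos(2*v)/2 + 1)/(cos(v) - 2)^4
(4) = 2
(5) = 2*m + 1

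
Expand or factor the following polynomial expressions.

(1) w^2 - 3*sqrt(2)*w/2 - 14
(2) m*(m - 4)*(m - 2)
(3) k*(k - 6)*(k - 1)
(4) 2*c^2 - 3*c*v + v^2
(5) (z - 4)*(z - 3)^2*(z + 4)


(1) = (w - 7*sqrt(2)/2)*(w + 2*sqrt(2))
(2) = m^3 - 6*m^2 + 8*m
(3) = k^3 - 7*k^2 + 6*k
(4) = (-2*c + v)*(-c + v)
(5) = z^4 - 6*z^3 - 7*z^2 + 96*z - 144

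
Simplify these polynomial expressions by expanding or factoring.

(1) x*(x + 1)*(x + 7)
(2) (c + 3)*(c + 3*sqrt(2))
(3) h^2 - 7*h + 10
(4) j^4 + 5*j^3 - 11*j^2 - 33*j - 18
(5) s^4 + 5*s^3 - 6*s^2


(1) = x^3 + 8*x^2 + 7*x
(2) = c^2 + 3*c + 3*sqrt(2)*c + 9*sqrt(2)
(3) = (h - 5)*(h - 2)
(4) = (j - 3)*(j + 1)^2*(j + 6)
(5) = s^2*(s - 1)*(s + 6)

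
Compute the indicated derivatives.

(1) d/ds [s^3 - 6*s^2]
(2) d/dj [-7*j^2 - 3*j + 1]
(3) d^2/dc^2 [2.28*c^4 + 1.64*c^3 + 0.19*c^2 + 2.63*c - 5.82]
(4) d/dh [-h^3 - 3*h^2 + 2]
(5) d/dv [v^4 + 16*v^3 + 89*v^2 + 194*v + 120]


(1) = 3*s*(s - 4)
(2) = -14*j - 3
(3) = 27.36*c^2 + 9.84*c + 0.38
(4) = 3*h*(-h - 2)
(5) = 4*v^3 + 48*v^2 + 178*v + 194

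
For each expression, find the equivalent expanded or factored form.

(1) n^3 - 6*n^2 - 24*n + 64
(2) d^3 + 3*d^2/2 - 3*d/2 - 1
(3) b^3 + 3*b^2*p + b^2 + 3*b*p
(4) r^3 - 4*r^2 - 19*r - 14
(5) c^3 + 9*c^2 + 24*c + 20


(1) = (n - 8)*(n - 2)*(n + 4)
(2) = (d - 1)*(d + 1/2)*(d + 2)
(3) = b*(b + 1)*(b + 3*p)
(4) = (r - 7)*(r + 1)*(r + 2)
(5) = (c + 2)^2*(c + 5)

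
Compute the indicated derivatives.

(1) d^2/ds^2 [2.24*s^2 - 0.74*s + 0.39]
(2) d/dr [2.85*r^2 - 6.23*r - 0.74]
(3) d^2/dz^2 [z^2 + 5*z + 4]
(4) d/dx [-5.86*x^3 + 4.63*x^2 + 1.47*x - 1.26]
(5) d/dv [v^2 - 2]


(1) = 4.48000000000000
(2) = 5.7*r - 6.23
(3) = 2
(4) = -17.58*x^2 + 9.26*x + 1.47
(5) = 2*v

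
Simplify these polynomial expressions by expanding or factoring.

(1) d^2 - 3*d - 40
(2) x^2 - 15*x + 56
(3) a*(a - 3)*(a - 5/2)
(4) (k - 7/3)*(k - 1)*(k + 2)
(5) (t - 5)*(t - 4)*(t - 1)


(1) = (d - 8)*(d + 5)
(2) = (x - 8)*(x - 7)
(3) = a^3 - 11*a^2/2 + 15*a/2
(4) = k^3 - 4*k^2/3 - 13*k/3 + 14/3
(5) = t^3 - 10*t^2 + 29*t - 20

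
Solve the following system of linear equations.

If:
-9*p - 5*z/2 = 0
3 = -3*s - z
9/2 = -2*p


Then:
p = -9/4
s = -37/10
z = 81/10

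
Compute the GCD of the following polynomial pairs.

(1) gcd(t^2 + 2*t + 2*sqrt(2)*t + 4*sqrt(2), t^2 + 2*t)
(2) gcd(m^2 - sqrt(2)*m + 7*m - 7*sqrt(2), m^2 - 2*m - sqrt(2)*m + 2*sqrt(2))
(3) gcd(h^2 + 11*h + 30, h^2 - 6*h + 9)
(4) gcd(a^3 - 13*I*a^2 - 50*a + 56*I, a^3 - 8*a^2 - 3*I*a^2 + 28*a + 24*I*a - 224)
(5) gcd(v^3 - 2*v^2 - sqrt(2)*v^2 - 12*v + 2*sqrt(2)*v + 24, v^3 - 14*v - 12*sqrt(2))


(1) = gcd((t + 2)*(t + 2*sqrt(2)), t*(t + 2)) = t + 2
(2) = gcd((m + 7)*(m - sqrt(2)), (m - 2)*(m - sqrt(2))) = m - sqrt(2)
(3) = 1
(4) = gcd((a - 7*I)*(a - 4*I)*(a - 2*I), (a - 8)*(a - 7*I)*(a + 4*I)) = a - 7*I
(5) = v^2 - sqrt(2)*v - 12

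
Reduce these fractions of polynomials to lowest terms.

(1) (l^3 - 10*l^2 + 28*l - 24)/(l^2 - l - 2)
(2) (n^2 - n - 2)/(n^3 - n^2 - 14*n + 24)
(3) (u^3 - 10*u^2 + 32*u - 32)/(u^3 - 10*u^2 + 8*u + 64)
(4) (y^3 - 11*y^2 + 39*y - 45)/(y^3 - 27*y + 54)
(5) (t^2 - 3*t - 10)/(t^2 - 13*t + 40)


(1) = (l^2 - 8*l + 12)/(l + 1)
(2) = (n + 1)/(n^2 + n - 12)
(3) = (u^2 - 6*u + 8)/(u^2 - 6*u - 16)
(4) = (y - 5)/(y + 6)
(5) = (t + 2)/(t - 8)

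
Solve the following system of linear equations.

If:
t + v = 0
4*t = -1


Then:
t = -1/4
v = 1/4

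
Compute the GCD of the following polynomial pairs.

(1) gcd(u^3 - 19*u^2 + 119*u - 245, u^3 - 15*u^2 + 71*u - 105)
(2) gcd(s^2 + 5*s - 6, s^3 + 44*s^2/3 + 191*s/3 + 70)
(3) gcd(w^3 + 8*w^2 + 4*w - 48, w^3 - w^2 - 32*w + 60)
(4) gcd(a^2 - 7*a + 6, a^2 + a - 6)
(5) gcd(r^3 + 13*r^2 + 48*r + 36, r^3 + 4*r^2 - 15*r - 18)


(1) = gcd((u - 7)^2*(u - 5), (u - 7)*(u - 5)*(u - 3)) = u^2 - 12*u + 35
(2) = s + 6
(3) = gcd((w - 2)*(w + 4)*(w + 6), (w - 5)*(w - 2)*(w + 6)) = w^2 + 4*w - 12
(4) = 1
(5) = r^2 + 7*r + 6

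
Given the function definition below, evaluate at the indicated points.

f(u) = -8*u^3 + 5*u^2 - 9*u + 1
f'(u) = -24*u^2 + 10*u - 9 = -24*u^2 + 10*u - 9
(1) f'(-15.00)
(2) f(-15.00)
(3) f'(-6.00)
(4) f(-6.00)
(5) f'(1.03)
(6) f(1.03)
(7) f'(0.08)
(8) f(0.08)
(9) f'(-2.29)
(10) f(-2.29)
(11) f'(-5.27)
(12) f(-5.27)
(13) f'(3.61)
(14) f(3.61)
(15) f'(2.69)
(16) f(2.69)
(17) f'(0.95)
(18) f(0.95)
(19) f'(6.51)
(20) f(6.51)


(1) = -5559.00
(2) = 28261.00
(3) = -933.00
(4) = 1963.00
(5) = -24.16
(6) = -11.71
(7) = -8.35
(8) = 0.31
(9) = -157.76
(10) = 143.90
(11) = -728.25
(12) = 1358.20
(13) = -285.67
(14) = -342.70
(15) = -155.77
(16) = -142.75
(17) = -21.16
(18) = -9.90
(19) = -961.02
(20) = -2052.85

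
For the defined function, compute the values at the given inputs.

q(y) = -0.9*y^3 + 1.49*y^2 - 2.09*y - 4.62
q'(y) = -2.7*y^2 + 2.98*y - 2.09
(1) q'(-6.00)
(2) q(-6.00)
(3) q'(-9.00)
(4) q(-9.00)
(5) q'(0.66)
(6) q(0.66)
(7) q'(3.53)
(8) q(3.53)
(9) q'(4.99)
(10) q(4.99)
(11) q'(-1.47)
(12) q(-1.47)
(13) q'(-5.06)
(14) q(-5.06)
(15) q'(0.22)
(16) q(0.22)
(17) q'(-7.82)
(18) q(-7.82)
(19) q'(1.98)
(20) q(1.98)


(1) = -117.17
(2) = 255.96
(3) = -247.61
(4) = 790.98
(5) = -1.30
(6) = -5.61
(7) = -25.22
(8) = -33.02
(9) = -54.45
(10) = -89.77
(11) = -12.31
(12) = 4.53
(13) = -86.30
(14) = 160.70
(15) = -1.57
(16) = -5.02
(17) = -190.51
(18) = 533.23
(19) = -6.77
(20) = -9.90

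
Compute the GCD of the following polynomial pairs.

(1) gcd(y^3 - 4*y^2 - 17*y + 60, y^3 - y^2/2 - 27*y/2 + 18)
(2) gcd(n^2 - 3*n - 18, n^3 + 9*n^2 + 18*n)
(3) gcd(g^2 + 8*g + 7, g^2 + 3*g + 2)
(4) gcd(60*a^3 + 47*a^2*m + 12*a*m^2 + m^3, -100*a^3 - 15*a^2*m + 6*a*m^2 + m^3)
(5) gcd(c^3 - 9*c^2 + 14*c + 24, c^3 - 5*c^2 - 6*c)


(1) = y^2 + y - 12
(2) = gcd((n - 6)*(n + 3), n*(n + 3)*(n + 6)) = n + 3
(3) = g + 1
(4) = gcd((3*a + m)*(4*a + m)*(5*a + m), (-4*a + m)*(5*a + m)^2) = 5*a + m
(5) = c^2 - 5*c - 6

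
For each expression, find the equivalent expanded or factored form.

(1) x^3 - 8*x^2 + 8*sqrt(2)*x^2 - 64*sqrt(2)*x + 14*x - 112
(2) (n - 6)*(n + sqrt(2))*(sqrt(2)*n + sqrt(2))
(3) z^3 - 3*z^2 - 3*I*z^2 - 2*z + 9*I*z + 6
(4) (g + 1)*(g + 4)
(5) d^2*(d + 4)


(1) = (x - 8)*(x + sqrt(2))*(x + 7*sqrt(2))
(2) = sqrt(2)*n^3 - 5*sqrt(2)*n^2 + 2*n^2 - 10*n - 6*sqrt(2)*n - 12
(3) = (z - 3)*(z - 2*I)*(z - I)
(4) = g^2 + 5*g + 4
(5) = d^3 + 4*d^2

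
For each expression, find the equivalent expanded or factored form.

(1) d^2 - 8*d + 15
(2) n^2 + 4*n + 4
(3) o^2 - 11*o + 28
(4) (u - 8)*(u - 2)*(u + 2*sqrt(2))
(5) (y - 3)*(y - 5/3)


(1) = (d - 5)*(d - 3)
(2) = (n + 2)^2
(3) = (o - 7)*(o - 4)
(4) = u^3 - 10*u^2 + 2*sqrt(2)*u^2 - 20*sqrt(2)*u + 16*u + 32*sqrt(2)
(5) = y^2 - 14*y/3 + 5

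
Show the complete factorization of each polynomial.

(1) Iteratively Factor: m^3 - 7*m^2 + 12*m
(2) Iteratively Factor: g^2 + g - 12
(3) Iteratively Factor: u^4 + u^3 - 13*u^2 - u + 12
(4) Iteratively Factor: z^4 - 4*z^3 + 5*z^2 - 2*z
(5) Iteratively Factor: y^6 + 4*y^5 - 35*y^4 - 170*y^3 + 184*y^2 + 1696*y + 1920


(1) = (m - 4)*(m^2 - 3*m) = m*(m - 4)*(m - 3)
(2) = (g - 3)*(g + 4)
(3) = (u - 3)*(u^3 + 4*u^2 - u - 4) = (u - 3)*(u + 4)*(u^2 - 1) = (u - 3)*(u + 1)*(u + 4)*(u - 1)
(4) = (z - 1)*(z^3 - 3*z^2 + 2*z) = (z - 2)*(z - 1)*(z^2 - z) = z*(z - 2)*(z - 1)*(z - 1)
(5) = (y + 4)*(y^5 - 35*y^3 - 30*y^2 + 304*y + 480) = (y + 3)*(y + 4)*(y^4 - 3*y^3 - 26*y^2 + 48*y + 160) = (y + 3)*(y + 4)^2*(y^3 - 7*y^2 + 2*y + 40) = (y - 5)*(y + 3)*(y + 4)^2*(y^2 - 2*y - 8) = (y - 5)*(y + 2)*(y + 3)*(y + 4)^2*(y - 4)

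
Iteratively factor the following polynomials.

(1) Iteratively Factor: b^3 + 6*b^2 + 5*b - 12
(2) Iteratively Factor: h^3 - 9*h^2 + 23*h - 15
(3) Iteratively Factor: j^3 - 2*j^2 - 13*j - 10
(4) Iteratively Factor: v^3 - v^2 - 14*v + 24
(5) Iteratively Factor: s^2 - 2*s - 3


(1) = (b + 3)*(b^2 + 3*b - 4) = (b + 3)*(b + 4)*(b - 1)
(2) = (h - 5)*(h^2 - 4*h + 3) = (h - 5)*(h - 3)*(h - 1)
(3) = (j + 2)*(j^2 - 4*j - 5) = (j + 1)*(j + 2)*(j - 5)
(4) = (v - 3)*(v^2 + 2*v - 8) = (v - 3)*(v + 4)*(v - 2)
(5) = (s + 1)*(s - 3)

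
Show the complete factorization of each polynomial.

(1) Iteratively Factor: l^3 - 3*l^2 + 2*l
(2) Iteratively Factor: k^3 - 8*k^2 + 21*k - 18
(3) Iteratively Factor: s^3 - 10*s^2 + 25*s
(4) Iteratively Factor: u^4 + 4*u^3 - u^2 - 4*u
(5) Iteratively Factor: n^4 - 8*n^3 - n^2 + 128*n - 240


(1) = (l - 2)*(l^2 - l) = (l - 2)*(l - 1)*(l)
(2) = (k - 2)*(k^2 - 6*k + 9) = (k - 3)*(k - 2)*(k - 3)
(3) = (s - 5)*(s^2 - 5*s) = s*(s - 5)*(s - 5)
(4) = (u - 1)*(u^3 + 5*u^2 + 4*u) = (u - 1)*(u + 1)*(u^2 + 4*u) = u*(u - 1)*(u + 1)*(u + 4)
(5) = (n + 4)*(n^3 - 12*n^2 + 47*n - 60) = (n - 4)*(n + 4)*(n^2 - 8*n + 15) = (n - 5)*(n - 4)*(n + 4)*(n - 3)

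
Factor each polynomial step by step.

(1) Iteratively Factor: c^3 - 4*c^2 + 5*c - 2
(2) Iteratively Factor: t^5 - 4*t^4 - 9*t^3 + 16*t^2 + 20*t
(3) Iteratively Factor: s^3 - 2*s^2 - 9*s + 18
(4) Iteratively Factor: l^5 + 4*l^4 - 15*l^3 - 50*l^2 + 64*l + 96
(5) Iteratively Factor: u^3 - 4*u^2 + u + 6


(1) = (c - 1)*(c^2 - 3*c + 2) = (c - 1)^2*(c - 2)
(2) = (t - 2)*(t^4 - 2*t^3 - 13*t^2 - 10*t) = (t - 5)*(t - 2)*(t^3 + 3*t^2 + 2*t) = (t - 5)*(t - 2)*(t + 1)*(t^2 + 2*t) = (t - 5)*(t - 2)*(t + 1)*(t + 2)*(t)
(3) = (s - 2)*(s^2 - 9) = (s - 2)*(s + 3)*(s - 3)
(4) = (l - 2)*(l^4 + 6*l^3 - 3*l^2 - 56*l - 48) = (l - 2)*(l + 1)*(l^3 + 5*l^2 - 8*l - 48) = (l - 2)*(l + 1)*(l + 4)*(l^2 + l - 12) = (l - 3)*(l - 2)*(l + 1)*(l + 4)*(l + 4)
(5) = (u + 1)*(u^2 - 5*u + 6) = (u - 3)*(u + 1)*(u - 2)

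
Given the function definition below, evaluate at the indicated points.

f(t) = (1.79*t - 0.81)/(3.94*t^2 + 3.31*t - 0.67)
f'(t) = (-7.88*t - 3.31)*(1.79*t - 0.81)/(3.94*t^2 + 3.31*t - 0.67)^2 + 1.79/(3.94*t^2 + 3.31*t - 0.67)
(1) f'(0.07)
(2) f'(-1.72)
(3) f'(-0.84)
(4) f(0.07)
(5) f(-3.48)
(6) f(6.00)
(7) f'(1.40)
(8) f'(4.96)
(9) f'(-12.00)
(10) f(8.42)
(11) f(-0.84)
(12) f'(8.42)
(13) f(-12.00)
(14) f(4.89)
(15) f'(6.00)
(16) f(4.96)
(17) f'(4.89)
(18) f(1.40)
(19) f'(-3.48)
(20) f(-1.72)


(1) = 10.79
(2) = -1.08
(3) = -19.71
(4) = 1.63
(5) = -0.20
(6) = 0.06
(7) = -0.02
(8) = -0.01
(9) = -0.00
(10) = 0.05
(11) = 3.45
(12) = -0.00
(13) = -0.04
(14) = 0.07
(15) = -0.01
(16) = 0.07
(17) = -0.01
(18) = 0.15
(19) = -0.08
(20) = -0.73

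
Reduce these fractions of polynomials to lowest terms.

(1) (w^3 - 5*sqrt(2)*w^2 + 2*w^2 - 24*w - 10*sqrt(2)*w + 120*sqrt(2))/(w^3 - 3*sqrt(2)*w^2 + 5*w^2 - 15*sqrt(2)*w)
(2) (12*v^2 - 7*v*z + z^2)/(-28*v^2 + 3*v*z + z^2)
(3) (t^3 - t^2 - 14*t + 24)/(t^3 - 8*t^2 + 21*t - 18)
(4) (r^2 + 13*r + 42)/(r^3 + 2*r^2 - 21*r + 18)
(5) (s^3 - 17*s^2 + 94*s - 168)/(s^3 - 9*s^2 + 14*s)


(1) = (w^3 + w^2*(2 - 5*sqrt(2)) + w*(-24 - 10*sqrt(2)) + 120*sqrt(2))/(w^3 + w^2*(5 - 3*sqrt(2)) - 15*sqrt(2)*w)
(2) = (-3*v + z)/(7*v + z)
(3) = (t + 4)/(t - 3)
(4) = (r + 7)/(r^2 - 4*r + 3)
(5) = (s^2 - 10*s + 24)/(s^2 - 2*s)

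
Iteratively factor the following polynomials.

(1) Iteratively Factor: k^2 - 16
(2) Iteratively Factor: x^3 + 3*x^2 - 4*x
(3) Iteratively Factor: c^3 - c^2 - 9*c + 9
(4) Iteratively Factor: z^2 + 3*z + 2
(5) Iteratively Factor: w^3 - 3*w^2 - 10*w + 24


(1) = (k - 4)*(k + 4)
(2) = (x)*(x^2 + 3*x - 4) = x*(x + 4)*(x - 1)
(3) = (c + 3)*(c^2 - 4*c + 3) = (c - 3)*(c + 3)*(c - 1)
(4) = (z + 2)*(z + 1)
(5) = (w + 3)*(w^2 - 6*w + 8) = (w - 2)*(w + 3)*(w - 4)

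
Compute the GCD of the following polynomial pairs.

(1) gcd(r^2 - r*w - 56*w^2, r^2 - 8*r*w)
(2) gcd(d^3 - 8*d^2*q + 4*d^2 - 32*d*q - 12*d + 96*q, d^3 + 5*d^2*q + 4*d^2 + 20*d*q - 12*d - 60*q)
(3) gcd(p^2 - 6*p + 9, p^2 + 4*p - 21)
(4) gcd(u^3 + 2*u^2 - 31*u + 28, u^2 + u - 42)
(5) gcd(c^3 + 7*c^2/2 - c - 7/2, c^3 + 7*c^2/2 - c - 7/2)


(1) = gcd((r - 8*w)*(r + 7*w), r*(r - 8*w)) = r - 8*w
(2) = gcd((d - 2)*(d + 6)*(d - 8*q), (d - 2)*(d + 6)*(d + 5*q)) = d^2 + 4*d - 12
(3) = p - 3
(4) = u + 7
(5) = c^3 + 7*c^2/2 - c - 7/2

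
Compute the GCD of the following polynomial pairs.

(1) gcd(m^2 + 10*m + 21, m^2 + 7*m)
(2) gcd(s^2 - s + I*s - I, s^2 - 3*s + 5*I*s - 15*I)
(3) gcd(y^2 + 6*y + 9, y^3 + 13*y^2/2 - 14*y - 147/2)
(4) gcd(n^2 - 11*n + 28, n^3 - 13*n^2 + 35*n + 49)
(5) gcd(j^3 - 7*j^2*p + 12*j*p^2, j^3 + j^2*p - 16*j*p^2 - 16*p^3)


(1) = gcd((m + 3)*(m + 7), m*(m + 7)) = m + 7
(2) = 1
(3) = gcd((y + 3)^2, (y - 7/2)*(y + 3)*(y + 7)) = y + 3
(4) = n - 7
(5) = gcd(j*(j - 4*p)*(j - 3*p), (j - 4*p)*(j + p)*(j + 4*p)) = -j + 4*p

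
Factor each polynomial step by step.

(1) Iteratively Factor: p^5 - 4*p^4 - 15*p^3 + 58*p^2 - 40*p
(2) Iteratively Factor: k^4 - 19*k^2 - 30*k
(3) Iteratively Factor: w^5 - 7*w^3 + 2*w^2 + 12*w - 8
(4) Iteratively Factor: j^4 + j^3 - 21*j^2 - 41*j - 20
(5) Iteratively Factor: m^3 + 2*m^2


(1) = (p)*(p^4 - 4*p^3 - 15*p^2 + 58*p - 40) = p*(p - 1)*(p^3 - 3*p^2 - 18*p + 40) = p*(p - 5)*(p - 1)*(p^2 + 2*p - 8) = p*(p - 5)*(p - 2)*(p - 1)*(p + 4)
(2) = (k)*(k^3 - 19*k - 30) = k*(k + 3)*(k^2 - 3*k - 10) = k*(k - 5)*(k + 3)*(k + 2)
(3) = (w + 2)*(w^4 - 2*w^3 - 3*w^2 + 8*w - 4) = (w - 1)*(w + 2)*(w^3 - w^2 - 4*w + 4) = (w - 1)^2*(w + 2)*(w^2 - 4) = (w - 1)^2*(w + 2)^2*(w - 2)
(4) = (j - 5)*(j^3 + 6*j^2 + 9*j + 4) = (j - 5)*(j + 1)*(j^2 + 5*j + 4) = (j - 5)*(j + 1)*(j + 4)*(j + 1)
(5) = (m)*(m^2 + 2*m) = m*(m + 2)*(m)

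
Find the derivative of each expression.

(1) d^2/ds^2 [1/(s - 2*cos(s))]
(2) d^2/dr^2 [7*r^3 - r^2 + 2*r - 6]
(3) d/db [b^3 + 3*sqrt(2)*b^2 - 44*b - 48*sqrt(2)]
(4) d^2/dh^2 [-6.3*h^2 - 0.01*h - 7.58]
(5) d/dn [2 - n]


(1) = 2*(-s*cos(s) + 4*sin(s) - cos(2*s) + 4)/(s - 2*cos(s))^3
(2) = 42*r - 2
(3) = 3*b^2 + 6*sqrt(2)*b - 44
(4) = -12.6000000000000
(5) = -1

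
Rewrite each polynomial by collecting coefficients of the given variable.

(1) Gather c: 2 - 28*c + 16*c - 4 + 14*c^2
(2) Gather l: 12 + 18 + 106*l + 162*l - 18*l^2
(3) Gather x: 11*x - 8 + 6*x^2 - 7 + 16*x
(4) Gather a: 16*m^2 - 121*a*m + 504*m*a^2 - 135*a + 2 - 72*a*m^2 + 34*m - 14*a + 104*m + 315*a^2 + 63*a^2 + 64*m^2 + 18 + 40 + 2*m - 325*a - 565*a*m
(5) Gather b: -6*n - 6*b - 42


(1) = 14*c^2 - 12*c - 2
(2) = -18*l^2 + 268*l + 30
(3) = 6*x^2 + 27*x - 15
(4) = a^2*(504*m + 378) + a*(-72*m^2 - 686*m - 474) + 80*m^2 + 140*m + 60
(5) = -6*b - 6*n - 42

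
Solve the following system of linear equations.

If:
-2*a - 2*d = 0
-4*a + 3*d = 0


Then:
a = 0
d = 0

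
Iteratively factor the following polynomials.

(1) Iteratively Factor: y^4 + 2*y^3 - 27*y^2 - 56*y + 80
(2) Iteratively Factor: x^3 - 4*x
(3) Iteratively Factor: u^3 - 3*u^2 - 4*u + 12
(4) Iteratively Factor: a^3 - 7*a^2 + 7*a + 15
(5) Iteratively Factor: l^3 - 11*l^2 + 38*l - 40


(1) = (y + 4)*(y^3 - 2*y^2 - 19*y + 20) = (y - 5)*(y + 4)*(y^2 + 3*y - 4) = (y - 5)*(y - 1)*(y + 4)*(y + 4)
(2) = (x)*(x^2 - 4) = x*(x - 2)*(x + 2)
(3) = (u - 2)*(u^2 - u - 6) = (u - 2)*(u + 2)*(u - 3)
(4) = (a - 3)*(a^2 - 4*a - 5) = (a - 3)*(a + 1)*(a - 5)
(5) = (l - 4)*(l^2 - 7*l + 10) = (l - 4)*(l - 2)*(l - 5)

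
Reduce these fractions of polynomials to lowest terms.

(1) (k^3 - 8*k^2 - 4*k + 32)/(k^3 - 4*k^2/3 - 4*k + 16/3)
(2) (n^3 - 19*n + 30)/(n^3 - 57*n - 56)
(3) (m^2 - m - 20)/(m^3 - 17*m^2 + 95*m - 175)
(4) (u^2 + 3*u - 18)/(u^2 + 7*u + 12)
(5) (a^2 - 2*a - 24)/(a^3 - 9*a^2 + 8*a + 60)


(1) = (3*k - 24)/(3*k - 4)
(2) = (n^3 - 19*n + 30)/(n^3 - 57*n - 56)
(3) = (m + 4)/(m^2 - 12*m + 35)
(4) = (u^2 + 3*u - 18)/(u^2 + 7*u + 12)
(5) = (a + 4)/(a^2 - 3*a - 10)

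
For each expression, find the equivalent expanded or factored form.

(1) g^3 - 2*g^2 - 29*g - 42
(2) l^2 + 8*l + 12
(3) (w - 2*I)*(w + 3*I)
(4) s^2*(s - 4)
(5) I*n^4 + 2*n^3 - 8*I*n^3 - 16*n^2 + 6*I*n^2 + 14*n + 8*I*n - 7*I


(1) = (g - 7)*(g + 2)*(g + 3)
(2) = (l + 2)*(l + 6)
(3) = w^2 + I*w + 6
(4) = s^3 - 4*s^2
(5) = (n - 7)*(n - 1)*(n - I)*(I*n + 1)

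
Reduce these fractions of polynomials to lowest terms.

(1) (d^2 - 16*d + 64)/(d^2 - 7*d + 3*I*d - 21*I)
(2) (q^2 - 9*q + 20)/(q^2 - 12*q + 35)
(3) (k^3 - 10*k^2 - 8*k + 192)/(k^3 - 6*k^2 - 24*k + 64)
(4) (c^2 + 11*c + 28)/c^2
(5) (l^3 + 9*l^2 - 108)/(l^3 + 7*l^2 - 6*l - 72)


(1) = (d^2 - 16*d + 64)/(d^2 + d*(-7 + 3*I) - 21*I)
(2) = (q - 4)/(q - 7)
(3) = (k - 6)/(k - 2)
(4) = (c^2 + 11*c + 28)/c^2
(5) = (l + 6)/(l + 4)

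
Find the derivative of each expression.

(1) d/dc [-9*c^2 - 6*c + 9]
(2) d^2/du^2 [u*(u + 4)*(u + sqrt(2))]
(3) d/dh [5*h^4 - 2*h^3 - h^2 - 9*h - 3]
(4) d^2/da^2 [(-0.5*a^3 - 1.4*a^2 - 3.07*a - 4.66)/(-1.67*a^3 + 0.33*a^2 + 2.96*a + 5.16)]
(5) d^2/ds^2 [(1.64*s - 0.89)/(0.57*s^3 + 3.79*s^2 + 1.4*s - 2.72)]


(1) = -18*c - 6
(2) = 6*u + 2*sqrt(2) + 8
(3) = 20*h^3 - 6*h^2 - 2*h - 9
(4) = (8.36002*a^6 + 66.201138*a^5 + 239.030106*a^4 + 163.150758*a^3 + 213.8079*a^2 + 316.759464*a + 46.559792)/(4.657463*a^9 - 2.761011*a^8 - 24.219843*a^7 - 33.420573*a^6 + 59.99064*a^5 + 142.681716*a^4 + 77.218192*a^3 - 161.988912*a^2 - 236.435328*a - 137.388096)
(5) = (3.197016*s^5 + 17.78742*s^4 + 13.734136*s^3 - 50.453742*s^2 + 64.825416*s - 9.348224)/(0.185193*s^9 + 3.694113*s^8 + 25.927191*s^7 + 69.935275*s^6 + 28.424724*s^5 - 107.949216*s^4 - 71.198656*s^3 + 68.126208*s^2 + 31.07328*s - 20.123648)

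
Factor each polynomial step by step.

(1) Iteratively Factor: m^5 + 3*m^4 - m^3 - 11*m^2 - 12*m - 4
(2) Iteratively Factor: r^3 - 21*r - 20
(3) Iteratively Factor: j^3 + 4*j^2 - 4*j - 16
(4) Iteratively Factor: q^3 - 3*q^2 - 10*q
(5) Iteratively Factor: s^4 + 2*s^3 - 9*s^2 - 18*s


(1) = (m - 2)*(m^4 + 5*m^3 + 9*m^2 + 7*m + 2) = (m - 2)*(m + 2)*(m^3 + 3*m^2 + 3*m + 1) = (m - 2)*(m + 1)*(m + 2)*(m^2 + 2*m + 1) = (m - 2)*(m + 1)^2*(m + 2)*(m + 1)
(2) = (r - 5)*(r^2 + 5*r + 4) = (r - 5)*(r + 1)*(r + 4)
(3) = (j + 4)*(j^2 - 4) = (j - 2)*(j + 4)*(j + 2)
(4) = (q)*(q^2 - 3*q - 10) = q*(q + 2)*(q - 5)
(5) = (s + 2)*(s^3 - 9*s) = (s - 3)*(s + 2)*(s^2 + 3*s) = (s - 3)*(s + 2)*(s + 3)*(s)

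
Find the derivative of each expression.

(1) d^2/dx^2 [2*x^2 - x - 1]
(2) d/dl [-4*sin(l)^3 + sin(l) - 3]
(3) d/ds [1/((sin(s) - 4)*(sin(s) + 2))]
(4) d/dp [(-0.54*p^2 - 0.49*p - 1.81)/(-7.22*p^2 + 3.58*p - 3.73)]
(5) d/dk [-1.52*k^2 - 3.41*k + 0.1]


(1) = 4
(2) = (1 - 12*sin(l)^2)*cos(l)
(3) = 2*(1 - sin(s))*cos(s)/((sin(s) - 4)^2*(sin(s) + 2)^2)
(4) = (-5.471*p^2 - 22.108*p + 8.3075)/(52.1284*p^4 - 51.6952*p^3 + 66.6776*p^2 - 26.7068*p + 13.9129)
(5) = -3.04*k - 3.41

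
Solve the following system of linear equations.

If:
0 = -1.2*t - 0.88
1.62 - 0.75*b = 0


Then:
b = 2.16
t = -0.73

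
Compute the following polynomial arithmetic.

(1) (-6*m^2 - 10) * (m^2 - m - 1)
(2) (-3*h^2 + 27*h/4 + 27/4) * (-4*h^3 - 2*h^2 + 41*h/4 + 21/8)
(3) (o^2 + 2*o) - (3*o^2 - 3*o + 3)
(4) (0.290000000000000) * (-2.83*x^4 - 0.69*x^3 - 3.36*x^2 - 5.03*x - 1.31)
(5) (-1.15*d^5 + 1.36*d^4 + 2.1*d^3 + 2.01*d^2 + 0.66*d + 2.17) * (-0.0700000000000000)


(1) = -6*m^4 + 6*m^3 - 4*m^2 + 10*m + 10
(2) = 12*h^5 - 21*h^4 - 285*h^3/4 + 765*h^2/16 + 2781*h/32 + 567/32
(3) = -2*o^2 + 5*o - 3
(4) = -0.8207*x^4 - 0.2001*x^3 - 0.9744*x^2 - 1.4587*x - 0.3799
(5) = 0.0805*d^5 - 0.0952*d^4 - 0.147*d^3 - 0.1407*d^2 - 0.0462*d - 0.1519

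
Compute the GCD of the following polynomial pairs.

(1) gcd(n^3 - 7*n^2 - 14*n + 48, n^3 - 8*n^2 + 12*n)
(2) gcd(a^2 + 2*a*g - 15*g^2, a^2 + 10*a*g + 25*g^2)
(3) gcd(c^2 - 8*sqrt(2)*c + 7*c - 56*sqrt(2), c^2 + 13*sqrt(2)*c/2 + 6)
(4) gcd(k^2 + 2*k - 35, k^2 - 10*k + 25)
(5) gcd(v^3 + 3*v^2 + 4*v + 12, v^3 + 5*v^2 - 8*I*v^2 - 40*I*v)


(1) = n - 2
(2) = a + 5*g
(3) = 1
(4) = k - 5
(5) = gcd((v + 3)*(v - 2*I)*(v + 2*I), v*(v + 5)*(v - 8*I)) = 1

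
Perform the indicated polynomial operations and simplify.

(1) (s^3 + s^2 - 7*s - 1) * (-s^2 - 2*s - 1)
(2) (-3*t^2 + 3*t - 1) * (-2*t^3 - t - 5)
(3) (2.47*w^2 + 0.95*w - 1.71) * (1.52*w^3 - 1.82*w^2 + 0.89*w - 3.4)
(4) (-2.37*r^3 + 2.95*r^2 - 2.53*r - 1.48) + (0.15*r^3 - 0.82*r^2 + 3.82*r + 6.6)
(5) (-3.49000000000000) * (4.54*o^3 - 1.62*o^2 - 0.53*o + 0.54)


(1) = -s^5 - 3*s^4 + 4*s^3 + 14*s^2 + 9*s + 1
(2) = 6*t^5 - 6*t^4 + 5*t^3 + 12*t^2 - 14*t + 5
(3) = 3.7544*w^5 - 3.0514*w^4 - 2.1299*w^3 - 4.4403*w^2 - 4.7519*w + 5.814
(4) = -2.22*r^3 + 2.13*r^2 + 1.29*r + 5.12
(5) = -15.8446*o^3 + 5.6538*o^2 + 1.8497*o - 1.8846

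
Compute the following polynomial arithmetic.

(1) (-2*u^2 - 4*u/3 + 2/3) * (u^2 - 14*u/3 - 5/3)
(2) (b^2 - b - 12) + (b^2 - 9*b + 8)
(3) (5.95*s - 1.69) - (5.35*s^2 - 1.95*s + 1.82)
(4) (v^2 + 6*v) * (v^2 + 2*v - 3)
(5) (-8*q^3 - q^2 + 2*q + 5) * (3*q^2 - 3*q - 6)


(1) = -2*u^4 + 8*u^3 + 92*u^2/9 - 8*u/9 - 10/9
(2) = 2*b^2 - 10*b - 4
(3) = -5.35*s^2 + 7.9*s - 3.51
(4) = v^4 + 8*v^3 + 9*v^2 - 18*v
(5) = -24*q^5 + 21*q^4 + 57*q^3 + 15*q^2 - 27*q - 30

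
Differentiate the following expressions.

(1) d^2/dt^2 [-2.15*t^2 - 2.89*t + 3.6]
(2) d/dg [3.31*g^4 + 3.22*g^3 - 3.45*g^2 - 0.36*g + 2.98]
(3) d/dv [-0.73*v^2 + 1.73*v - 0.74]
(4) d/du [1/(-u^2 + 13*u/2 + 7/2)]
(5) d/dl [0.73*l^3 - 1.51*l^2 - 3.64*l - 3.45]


(1) = -4.30000000000000
(2) = 13.24*g^3 + 9.66*g^2 - 6.9*g - 0.36
(3) = 1.73 - 1.46*v
(4) = 2*(4*u - 13)/(-2*u^2 + 13*u + 7)^2
(5) = 2.19*l^2 - 3.02*l - 3.64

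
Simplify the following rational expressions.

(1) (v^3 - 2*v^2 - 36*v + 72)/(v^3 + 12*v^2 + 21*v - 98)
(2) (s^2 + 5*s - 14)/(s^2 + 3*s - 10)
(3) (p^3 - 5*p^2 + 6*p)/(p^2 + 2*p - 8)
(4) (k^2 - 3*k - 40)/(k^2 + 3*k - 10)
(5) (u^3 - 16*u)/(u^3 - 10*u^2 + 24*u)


(1) = (v^2 - 36)/(v^2 + 14*v + 49)
(2) = (s + 7)/(s + 5)
(3) = (p^2 - 3*p)/(p + 4)
(4) = (k - 8)/(k - 2)
(5) = (u + 4)/(u - 6)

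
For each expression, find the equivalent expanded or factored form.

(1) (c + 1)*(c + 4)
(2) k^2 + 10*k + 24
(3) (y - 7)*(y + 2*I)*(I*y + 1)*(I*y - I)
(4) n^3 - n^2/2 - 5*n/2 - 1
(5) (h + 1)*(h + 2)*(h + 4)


(1) = c^2 + 5*c + 4
(2) = (k + 4)*(k + 6)
(3) = -y^4 + 8*y^3 - I*y^3 - 9*y^2 + 8*I*y^2 + 16*y - 7*I*y - 14
(4) = (n - 2)*(n + 1/2)*(n + 1)
(5) = h^3 + 7*h^2 + 14*h + 8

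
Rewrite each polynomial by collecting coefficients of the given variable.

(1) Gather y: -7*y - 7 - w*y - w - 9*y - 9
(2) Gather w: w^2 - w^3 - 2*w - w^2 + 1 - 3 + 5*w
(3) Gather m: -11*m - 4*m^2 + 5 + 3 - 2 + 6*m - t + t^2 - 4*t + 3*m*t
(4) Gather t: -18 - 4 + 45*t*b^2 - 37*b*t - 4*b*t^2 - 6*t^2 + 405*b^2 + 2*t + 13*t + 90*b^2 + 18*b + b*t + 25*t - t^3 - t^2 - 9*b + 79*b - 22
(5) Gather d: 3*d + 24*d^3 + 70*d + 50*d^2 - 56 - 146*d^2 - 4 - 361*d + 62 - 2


(1) = -w + y*(-w - 16) - 16
(2) = -w^3 + 3*w - 2
(3) = -4*m^2 + m*(3*t - 5) + t^2 - 5*t + 6
(4) = 495*b^2 + 88*b - t^3 + t^2*(-4*b - 7) + t*(45*b^2 - 36*b + 40) - 44
(5) = 24*d^3 - 96*d^2 - 288*d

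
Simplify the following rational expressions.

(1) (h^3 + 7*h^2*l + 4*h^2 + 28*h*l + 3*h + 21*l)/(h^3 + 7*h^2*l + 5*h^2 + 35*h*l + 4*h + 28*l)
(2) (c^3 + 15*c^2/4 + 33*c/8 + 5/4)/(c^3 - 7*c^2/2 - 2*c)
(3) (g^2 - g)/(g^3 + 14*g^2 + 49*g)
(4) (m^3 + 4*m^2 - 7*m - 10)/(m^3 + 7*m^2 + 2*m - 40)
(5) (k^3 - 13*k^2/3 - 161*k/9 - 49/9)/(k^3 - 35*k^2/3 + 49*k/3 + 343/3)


(1) = (h + 3)/(h + 4)
(2) = (4*c^2 + 13*c + 10)/(4*c^2 - 16*c)
(3) = (g - 1)/(g^2 + 14*g + 49)
(4) = (m + 1)/(m + 4)
(5) = (3*k + 1)/(3*k - 21)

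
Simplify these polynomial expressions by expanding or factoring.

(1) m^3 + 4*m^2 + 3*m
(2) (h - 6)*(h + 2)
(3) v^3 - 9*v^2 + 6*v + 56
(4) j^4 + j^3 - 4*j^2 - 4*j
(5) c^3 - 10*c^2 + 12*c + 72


(1) = m*(m + 1)*(m + 3)
(2) = h^2 - 4*h - 12
(3) = (v - 7)*(v - 4)*(v + 2)
(4) = j*(j - 2)*(j + 1)*(j + 2)
(5) = (c - 6)^2*(c + 2)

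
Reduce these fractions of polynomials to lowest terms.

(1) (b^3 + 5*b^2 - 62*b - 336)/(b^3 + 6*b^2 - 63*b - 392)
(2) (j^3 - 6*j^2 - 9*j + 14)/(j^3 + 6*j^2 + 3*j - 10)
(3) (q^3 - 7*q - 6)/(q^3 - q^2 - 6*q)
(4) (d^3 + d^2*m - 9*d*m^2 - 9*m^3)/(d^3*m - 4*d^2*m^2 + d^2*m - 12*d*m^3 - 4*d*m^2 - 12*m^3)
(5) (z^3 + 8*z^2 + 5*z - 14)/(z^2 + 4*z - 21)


(1) = (b + 6)/(b + 7)
(2) = (j - 7)/(j + 5)
(3) = (q + 1)/q
(4) = (d^3 + d^2*m - 9*d*m^2 - 9*m^3)/(d^3*m - 4*d^2*m^2 + d^2*m - 12*d*m^3 - 4*d*m^2 - 12*m^3)
(5) = (z^2 + z - 2)/(z - 3)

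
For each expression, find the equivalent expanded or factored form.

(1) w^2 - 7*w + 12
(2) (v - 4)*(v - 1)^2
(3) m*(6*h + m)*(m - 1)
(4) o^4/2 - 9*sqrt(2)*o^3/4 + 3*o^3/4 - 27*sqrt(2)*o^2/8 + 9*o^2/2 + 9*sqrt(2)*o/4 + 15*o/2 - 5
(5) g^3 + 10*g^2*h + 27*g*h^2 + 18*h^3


(1) = (w - 4)*(w - 3)
(2) = v^3 - 6*v^2 + 9*v - 4
(3) = 6*h*m^2 - 6*h*m + m^3 - m^2
(4) = (o/2 + 1)*(o - 1/2)*(o - 5*sqrt(2)/2)*(o - 2*sqrt(2))
(5) = (g + h)*(g + 3*h)*(g + 6*h)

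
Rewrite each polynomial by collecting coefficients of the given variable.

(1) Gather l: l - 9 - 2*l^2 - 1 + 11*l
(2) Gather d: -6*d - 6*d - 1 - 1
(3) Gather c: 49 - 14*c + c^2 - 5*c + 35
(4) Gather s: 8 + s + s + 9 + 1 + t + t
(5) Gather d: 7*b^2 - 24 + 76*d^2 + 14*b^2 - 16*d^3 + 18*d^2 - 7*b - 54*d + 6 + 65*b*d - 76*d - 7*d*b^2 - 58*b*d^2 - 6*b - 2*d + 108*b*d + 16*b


(1) = -2*l^2 + 12*l - 10
(2) = -12*d - 2
(3) = c^2 - 19*c + 84
(4) = 2*s + 2*t + 18
(5) = 21*b^2 + 3*b - 16*d^3 + d^2*(94 - 58*b) + d*(-7*b^2 + 173*b - 132) - 18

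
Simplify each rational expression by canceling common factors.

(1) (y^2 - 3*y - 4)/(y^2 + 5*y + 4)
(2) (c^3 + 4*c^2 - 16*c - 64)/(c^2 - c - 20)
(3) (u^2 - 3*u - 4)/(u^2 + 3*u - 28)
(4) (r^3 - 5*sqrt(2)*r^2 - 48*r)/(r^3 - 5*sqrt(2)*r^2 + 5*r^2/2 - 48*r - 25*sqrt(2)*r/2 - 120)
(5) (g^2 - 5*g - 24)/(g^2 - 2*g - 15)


(1) = (y - 4)/(y + 4)
(2) = (c^2 - 16)/(c - 5)
(3) = (u + 1)/(u + 7)
(4) = 2*r/(2*r + 5)
(5) = (g - 8)/(g - 5)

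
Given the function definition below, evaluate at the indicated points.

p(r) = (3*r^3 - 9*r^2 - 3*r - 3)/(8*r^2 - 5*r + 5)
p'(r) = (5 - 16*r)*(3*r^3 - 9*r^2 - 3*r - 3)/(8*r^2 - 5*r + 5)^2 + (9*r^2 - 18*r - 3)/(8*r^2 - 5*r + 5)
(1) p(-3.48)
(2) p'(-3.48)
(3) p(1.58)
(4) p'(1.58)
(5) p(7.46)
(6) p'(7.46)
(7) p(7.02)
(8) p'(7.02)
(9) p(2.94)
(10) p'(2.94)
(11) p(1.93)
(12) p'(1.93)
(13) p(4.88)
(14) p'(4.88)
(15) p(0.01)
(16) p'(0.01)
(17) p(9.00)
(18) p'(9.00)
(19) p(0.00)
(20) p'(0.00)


(1) = -1.91
(2) = 0.44
(3) = -1.08
(4) = 0.75
(5) = 1.74
(6) = 0.40
(7) = 1.57
(8) = 0.40
(9) = -0.22
(10) = 0.53
(11) = -0.82
(12) = 0.68
(13) = 0.68
(14) = 0.43
(15) = -0.61
(16) = -1.24
(17) = 2.35
(18) = 0.39
(19) = -0.60
(20) = -1.20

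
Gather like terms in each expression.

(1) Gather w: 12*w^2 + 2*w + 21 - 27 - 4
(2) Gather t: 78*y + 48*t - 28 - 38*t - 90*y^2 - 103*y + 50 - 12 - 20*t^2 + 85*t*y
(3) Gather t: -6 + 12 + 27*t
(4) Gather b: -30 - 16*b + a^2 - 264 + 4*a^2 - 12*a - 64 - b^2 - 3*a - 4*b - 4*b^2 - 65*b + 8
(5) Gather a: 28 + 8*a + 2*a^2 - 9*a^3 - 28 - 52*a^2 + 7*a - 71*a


(1) = 12*w^2 + 2*w - 10
(2) = -20*t^2 + t*(85*y + 10) - 90*y^2 - 25*y + 10
(3) = 27*t + 6
(4) = 5*a^2 - 15*a - 5*b^2 - 85*b - 350
(5) = -9*a^3 - 50*a^2 - 56*a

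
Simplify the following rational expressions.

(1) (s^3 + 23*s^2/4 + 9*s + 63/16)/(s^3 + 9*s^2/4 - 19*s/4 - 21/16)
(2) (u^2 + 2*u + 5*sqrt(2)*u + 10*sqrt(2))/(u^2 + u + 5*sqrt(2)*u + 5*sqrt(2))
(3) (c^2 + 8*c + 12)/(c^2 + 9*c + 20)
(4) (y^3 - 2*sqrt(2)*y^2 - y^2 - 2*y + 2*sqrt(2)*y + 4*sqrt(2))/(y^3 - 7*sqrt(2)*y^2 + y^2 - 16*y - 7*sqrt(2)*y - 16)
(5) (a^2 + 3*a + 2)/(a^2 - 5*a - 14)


(1) = (8*s^2 + 18*s + 9)/(8*s^2 - 10*s - 3)
(2) = (u + 2)/(u + 1)
(3) = (c^2 + 8*c + 12)/(c^2 + 9*c + 20)
(4) = (y^2 + y*(-2*sqrt(2) - 2) + 4*sqrt(2))/(y^2 - 7*sqrt(2)*y - 16)
(5) = (a + 1)/(a - 7)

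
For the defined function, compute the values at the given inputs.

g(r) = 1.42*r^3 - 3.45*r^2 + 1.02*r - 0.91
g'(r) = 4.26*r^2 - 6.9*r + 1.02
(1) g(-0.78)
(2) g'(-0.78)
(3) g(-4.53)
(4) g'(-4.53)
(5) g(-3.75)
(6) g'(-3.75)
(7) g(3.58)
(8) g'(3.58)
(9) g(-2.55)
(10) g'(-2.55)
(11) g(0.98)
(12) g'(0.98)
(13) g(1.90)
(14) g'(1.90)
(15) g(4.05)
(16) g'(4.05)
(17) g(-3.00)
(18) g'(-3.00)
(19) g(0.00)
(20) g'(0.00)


(1) = -4.48
(2) = 8.99
(3) = -208.33
(4) = 119.70
(5) = -128.13
(6) = 86.80
(7) = 23.68
(8) = 30.92
(9) = -49.49
(10) = 46.32
(11) = -1.89
(12) = -1.65
(13) = -1.69
(14) = 3.29
(15) = 40.96
(16) = 42.95
(17) = -73.36
(18) = 60.06
(19) = -0.91
(20) = 1.02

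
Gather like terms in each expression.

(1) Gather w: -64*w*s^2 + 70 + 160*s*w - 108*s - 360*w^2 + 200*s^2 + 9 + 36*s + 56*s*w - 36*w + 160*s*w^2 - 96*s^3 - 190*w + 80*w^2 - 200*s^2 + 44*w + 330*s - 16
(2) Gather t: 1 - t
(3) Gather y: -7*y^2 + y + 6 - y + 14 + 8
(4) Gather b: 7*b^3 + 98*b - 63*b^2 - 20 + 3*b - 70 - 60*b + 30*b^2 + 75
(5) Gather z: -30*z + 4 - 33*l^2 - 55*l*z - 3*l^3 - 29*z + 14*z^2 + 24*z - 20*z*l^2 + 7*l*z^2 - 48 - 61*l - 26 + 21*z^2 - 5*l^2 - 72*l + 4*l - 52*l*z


(1) = -96*s^3 + 258*s + w^2*(160*s - 280) + w*(-64*s^2 + 216*s - 182) + 63
(2) = 1 - t
(3) = 28 - 7*y^2
(4) = 7*b^3 - 33*b^2 + 41*b - 15
(5) = -3*l^3 - 38*l^2 - 129*l + z^2*(7*l + 35) + z*(-20*l^2 - 107*l - 35) - 70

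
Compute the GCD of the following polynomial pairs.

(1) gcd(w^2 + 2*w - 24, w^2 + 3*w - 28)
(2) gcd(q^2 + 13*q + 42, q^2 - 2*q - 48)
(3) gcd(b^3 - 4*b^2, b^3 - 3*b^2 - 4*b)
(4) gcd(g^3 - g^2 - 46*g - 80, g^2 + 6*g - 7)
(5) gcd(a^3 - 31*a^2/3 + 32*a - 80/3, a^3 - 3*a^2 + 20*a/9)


(1) = w - 4
(2) = gcd((q + 6)*(q + 7), (q - 8)*(q + 6)) = q + 6
(3) = b^2 - 4*b
(4) = 1
(5) = a - 4/3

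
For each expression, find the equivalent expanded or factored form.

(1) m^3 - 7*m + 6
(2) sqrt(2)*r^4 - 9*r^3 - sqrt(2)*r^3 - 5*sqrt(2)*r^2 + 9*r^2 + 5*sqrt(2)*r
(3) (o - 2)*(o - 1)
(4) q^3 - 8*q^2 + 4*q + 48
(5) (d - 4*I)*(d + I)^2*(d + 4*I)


(1) = (m - 2)*(m - 1)*(m + 3)
(2) = r*(r - 1)*(r - 5*sqrt(2))*(sqrt(2)*r + 1)
(3) = o^2 - 3*o + 2
(4) = (q - 6)*(q - 4)*(q + 2)
(5) = d^4 + 2*I*d^3 + 15*d^2 + 32*I*d - 16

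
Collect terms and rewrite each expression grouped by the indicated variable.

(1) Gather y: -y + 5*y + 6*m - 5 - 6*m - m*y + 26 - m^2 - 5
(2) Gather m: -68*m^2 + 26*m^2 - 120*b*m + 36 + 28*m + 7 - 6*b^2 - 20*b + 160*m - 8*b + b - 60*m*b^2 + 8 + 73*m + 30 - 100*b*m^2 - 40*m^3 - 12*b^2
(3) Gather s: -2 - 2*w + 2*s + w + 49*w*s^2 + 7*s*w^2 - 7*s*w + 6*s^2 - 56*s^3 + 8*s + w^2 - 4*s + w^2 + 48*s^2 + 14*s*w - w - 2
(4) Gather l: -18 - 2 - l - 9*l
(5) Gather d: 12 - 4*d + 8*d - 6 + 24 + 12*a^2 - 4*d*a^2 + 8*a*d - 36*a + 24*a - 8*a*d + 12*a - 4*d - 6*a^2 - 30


(1) = -m^2 + y*(4 - m) + 16
(2) = -18*b^2 - 27*b - 40*m^3 + m^2*(-100*b - 42) + m*(-60*b^2 - 120*b + 261) + 81
(3) = -56*s^3 + s^2*(49*w + 54) + s*(7*w^2 + 7*w + 6) + 2*w^2 - 2*w - 4
(4) = -10*l - 20
(5) = -4*a^2*d + 6*a^2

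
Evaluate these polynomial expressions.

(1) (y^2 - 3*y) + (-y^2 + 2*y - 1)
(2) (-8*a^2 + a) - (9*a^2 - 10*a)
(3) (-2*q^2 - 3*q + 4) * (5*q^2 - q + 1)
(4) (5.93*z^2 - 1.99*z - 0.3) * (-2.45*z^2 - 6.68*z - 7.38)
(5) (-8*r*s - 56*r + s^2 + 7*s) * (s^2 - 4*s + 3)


(1) = -y - 1
(2) = -17*a^2 + 11*a
(3) = -10*q^4 - 13*q^3 + 21*q^2 - 7*q + 4
(4) = -14.5285*z^4 - 34.7369*z^3 - 29.7352*z^2 + 16.6902*z + 2.214
(5) = -8*r*s^3 - 24*r*s^2 + 200*r*s - 168*r + s^4 + 3*s^3 - 25*s^2 + 21*s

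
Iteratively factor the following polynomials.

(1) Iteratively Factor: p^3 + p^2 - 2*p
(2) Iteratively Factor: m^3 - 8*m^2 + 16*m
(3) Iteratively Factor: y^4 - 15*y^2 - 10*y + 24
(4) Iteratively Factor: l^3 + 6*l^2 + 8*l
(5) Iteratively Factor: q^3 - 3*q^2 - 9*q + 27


(1) = (p)*(p^2 + p - 2) = p*(p - 1)*(p + 2)
(2) = (m)*(m^2 - 8*m + 16) = m*(m - 4)*(m - 4)
(3) = (y - 4)*(y^3 + 4*y^2 + y - 6) = (y - 4)*(y - 1)*(y^2 + 5*y + 6) = (y - 4)*(y - 1)*(y + 3)*(y + 2)
(4) = (l + 2)*(l^2 + 4*l) = l*(l + 2)*(l + 4)
(5) = (q - 3)*(q^2 - 9) = (q - 3)*(q + 3)*(q - 3)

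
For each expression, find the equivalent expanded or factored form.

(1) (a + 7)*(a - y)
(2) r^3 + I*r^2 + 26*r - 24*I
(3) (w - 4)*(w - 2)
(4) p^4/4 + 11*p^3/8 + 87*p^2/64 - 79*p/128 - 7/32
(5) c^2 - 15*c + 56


(1) = a^2 - a*y + 7*a - 7*y
(2) = (r - 4*I)*(r - I)*(r + 6*I)
(3) = w^2 - 6*w + 8
(4) = (p/4 + 1)*(p - 1/2)*(p + 1/4)*(p + 7/4)
(5) = (c - 8)*(c - 7)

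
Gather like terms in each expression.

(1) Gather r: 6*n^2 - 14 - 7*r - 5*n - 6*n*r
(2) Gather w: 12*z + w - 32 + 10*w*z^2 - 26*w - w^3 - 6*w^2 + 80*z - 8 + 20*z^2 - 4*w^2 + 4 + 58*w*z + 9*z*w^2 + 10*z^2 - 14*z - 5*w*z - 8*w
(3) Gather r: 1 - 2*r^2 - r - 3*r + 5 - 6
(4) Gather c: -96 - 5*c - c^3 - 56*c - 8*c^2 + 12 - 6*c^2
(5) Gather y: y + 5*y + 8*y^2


(1) = 6*n^2 - 5*n + r*(-6*n - 7) - 14
(2) = -w^3 + w^2*(9*z - 10) + w*(10*z^2 + 53*z - 33) + 30*z^2 + 78*z - 36
(3) = -2*r^2 - 4*r
(4) = -c^3 - 14*c^2 - 61*c - 84
(5) = 8*y^2 + 6*y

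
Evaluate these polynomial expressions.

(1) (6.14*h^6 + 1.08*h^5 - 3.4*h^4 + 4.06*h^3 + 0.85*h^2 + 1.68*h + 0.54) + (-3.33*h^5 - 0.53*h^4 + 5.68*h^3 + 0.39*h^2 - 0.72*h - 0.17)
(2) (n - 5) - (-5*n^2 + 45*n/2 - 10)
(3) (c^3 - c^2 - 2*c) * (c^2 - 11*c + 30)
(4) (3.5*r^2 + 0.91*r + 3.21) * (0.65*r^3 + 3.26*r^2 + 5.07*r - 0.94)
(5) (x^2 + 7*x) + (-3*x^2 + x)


(1) = 6.14*h^6 - 2.25*h^5 - 3.93*h^4 + 9.74*h^3 + 1.24*h^2 + 0.96*h + 0.37
(2) = 5*n^2 - 43*n/2 + 5
(3) = c^5 - 12*c^4 + 39*c^3 - 8*c^2 - 60*c
(4) = 2.275*r^5 + 12.0015*r^4 + 22.7981*r^3 + 11.7883*r^2 + 15.4193*r - 3.0174
(5) = -2*x^2 + 8*x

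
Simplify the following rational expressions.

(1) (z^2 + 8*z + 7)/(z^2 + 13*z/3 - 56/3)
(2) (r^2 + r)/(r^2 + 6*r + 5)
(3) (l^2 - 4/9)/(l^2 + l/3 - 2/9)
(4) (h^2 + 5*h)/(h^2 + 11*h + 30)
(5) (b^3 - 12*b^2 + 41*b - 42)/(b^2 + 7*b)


(1) = (3*z + 3)/(3*z - 8)
(2) = r/(r + 5)
(3) = (3*l - 2)/(3*l - 1)
(4) = h/(h + 6)
(5) = (b^3 - 12*b^2 + 41*b - 42)/(b^2 + 7*b)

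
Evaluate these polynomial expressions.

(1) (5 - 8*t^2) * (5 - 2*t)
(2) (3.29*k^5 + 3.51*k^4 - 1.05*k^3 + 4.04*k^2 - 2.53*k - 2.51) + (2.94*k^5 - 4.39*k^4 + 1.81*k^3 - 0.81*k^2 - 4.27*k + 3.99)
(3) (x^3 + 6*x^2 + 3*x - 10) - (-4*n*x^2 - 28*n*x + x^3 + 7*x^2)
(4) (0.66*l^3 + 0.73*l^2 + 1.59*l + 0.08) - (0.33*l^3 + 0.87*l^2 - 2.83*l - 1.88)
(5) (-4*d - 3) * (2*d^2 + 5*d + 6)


(1) = 16*t^3 - 40*t^2 - 10*t + 25
(2) = 6.23*k^5 - 0.88*k^4 + 0.76*k^3 + 3.23*k^2 - 6.8*k + 1.48
(3) = 4*n*x^2 + 28*n*x - x^2 + 3*x - 10
(4) = 0.33*l^3 - 0.14*l^2 + 4.42*l + 1.96
(5) = -8*d^3 - 26*d^2 - 39*d - 18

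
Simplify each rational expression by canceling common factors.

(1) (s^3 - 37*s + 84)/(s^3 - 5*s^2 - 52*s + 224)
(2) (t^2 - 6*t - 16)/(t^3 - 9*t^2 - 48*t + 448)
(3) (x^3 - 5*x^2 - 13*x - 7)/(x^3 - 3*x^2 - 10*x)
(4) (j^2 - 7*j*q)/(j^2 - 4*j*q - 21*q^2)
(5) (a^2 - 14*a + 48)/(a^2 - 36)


(1) = (s - 3)/(s - 8)
(2) = (t + 2)/(t^2 - t - 56)
(3) = (x^3 - 5*x^2 - 13*x - 7)/(x^3 - 3*x^2 - 10*x)
(4) = j/(j + 3*q)
(5) = (a - 8)/(a + 6)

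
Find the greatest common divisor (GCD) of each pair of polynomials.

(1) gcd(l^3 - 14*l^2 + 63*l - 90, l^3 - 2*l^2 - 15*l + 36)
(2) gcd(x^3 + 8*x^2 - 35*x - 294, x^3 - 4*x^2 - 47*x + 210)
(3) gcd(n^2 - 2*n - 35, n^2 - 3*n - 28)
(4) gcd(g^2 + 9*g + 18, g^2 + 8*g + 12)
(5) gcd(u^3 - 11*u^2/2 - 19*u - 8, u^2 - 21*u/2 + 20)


(1) = gcd((l - 6)*(l - 5)*(l - 3), (l - 3)^2*(l + 4)) = l - 3
(2) = gcd((x - 6)*(x + 7)^2, (x - 6)*(x - 5)*(x + 7)) = x^2 + x - 42
(3) = n - 7
(4) = g + 6
(5) = u - 8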